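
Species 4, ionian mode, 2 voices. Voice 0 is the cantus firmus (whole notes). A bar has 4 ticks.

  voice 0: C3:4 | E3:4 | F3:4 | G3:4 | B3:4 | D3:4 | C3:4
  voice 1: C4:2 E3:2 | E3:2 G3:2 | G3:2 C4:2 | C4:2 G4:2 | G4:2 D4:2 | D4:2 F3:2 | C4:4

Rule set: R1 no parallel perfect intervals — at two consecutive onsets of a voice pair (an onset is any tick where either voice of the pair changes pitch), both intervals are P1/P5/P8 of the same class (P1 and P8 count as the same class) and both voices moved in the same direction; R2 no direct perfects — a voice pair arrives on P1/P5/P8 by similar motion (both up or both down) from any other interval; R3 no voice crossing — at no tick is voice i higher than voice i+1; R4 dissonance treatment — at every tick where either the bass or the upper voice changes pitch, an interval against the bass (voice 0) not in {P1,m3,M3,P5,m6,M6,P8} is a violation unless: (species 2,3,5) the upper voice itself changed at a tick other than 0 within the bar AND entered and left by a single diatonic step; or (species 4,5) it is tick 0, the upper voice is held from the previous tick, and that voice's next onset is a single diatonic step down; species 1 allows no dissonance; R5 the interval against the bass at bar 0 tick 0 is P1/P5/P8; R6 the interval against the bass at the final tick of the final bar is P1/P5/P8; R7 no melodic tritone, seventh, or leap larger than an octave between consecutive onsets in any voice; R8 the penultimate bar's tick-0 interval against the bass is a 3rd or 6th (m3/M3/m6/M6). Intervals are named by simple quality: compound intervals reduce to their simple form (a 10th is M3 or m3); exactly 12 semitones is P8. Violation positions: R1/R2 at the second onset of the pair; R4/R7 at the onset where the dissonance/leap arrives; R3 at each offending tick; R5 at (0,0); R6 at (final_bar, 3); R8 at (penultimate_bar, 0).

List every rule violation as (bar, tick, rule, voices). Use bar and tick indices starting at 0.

bar 0: v0=C3 v1=C4 downbeat P8
bar 1: v0=E3 v1=E3 downbeat P1
bar 2: v0=F3 v1=G3 downbeat M2
bar 3: v0=G3 v1=C4 downbeat P4
bar 4: v0=B3 v1=G4 downbeat m6
bar 5: v0=D3 v1=D4 downbeat P8
bar 6: v0=C3 v1=C4 downbeat P8
  -> R4 @ bar 2 tick 0 v(0, 1): F3/G3 M2 untreated
  -> R4 @ bar 3 tick 0 v(0, 1): G3/C4 P4 untreated
  -> R8 @ bar 5 tick 0 v(0, 1): penult P8 not 3rd/6th

(2, 0, R4, (0, 1))
(3, 0, R4, (0, 1))
(5, 0, R8, (0, 1))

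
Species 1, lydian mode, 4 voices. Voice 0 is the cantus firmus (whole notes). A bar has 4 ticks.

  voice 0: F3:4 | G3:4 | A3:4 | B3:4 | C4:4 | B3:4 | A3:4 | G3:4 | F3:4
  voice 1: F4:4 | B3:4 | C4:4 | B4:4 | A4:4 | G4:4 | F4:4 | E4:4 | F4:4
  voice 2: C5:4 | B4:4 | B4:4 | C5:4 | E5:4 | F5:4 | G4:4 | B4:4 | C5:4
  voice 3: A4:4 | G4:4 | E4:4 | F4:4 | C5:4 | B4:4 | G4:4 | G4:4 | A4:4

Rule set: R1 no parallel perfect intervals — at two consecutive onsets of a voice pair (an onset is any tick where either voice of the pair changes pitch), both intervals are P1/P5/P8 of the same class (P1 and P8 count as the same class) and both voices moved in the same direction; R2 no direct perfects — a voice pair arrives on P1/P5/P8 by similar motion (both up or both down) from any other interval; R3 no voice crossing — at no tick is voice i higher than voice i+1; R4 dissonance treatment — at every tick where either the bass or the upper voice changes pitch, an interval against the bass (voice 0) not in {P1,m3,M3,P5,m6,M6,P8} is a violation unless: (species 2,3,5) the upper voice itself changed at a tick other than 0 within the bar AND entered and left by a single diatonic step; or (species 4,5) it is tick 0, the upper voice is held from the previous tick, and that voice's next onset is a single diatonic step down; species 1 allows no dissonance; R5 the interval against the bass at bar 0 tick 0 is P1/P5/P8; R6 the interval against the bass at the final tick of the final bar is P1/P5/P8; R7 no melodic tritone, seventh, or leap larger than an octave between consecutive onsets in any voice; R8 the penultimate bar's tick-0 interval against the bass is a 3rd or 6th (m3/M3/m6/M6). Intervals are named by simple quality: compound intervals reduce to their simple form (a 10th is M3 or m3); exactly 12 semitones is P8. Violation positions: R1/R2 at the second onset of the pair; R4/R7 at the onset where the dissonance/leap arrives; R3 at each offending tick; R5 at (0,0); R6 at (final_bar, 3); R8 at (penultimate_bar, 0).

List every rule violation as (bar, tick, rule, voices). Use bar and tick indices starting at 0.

bar 0: v0=F3 v1=F4 v2=C5 v3=A4 downbeat M3
bar 1: v0=G3 v1=B3 v2=B4 v3=G4 downbeat P8
bar 2: v0=A3 v1=C4 v2=B4 v3=E4 downbeat P5
bar 3: v0=B3 v1=B4 v2=C5 v3=F4 downbeat TT
bar 4: v0=C4 v1=A4 v2=E5 v3=C5 downbeat P8
bar 5: v0=B3 v1=G4 v2=F5 v3=B4 downbeat P8
bar 6: v0=A3 v1=F4 v2=G4 v3=G4 downbeat m7
bar 7: v0=G3 v1=E4 v2=B4 v3=G4 downbeat P8
bar 8: v0=F3 v1=F4 v2=C5 v3=A4 downbeat M3
  -> R3 @ bar 0 tick 0 v(2, 3): C5 above A4
  -> R5 @ bar 0 tick 0 v(0, 3): opens on M3
  -> R3 @ bar 0 tick 1 v(2, 3): C5 above A4
  -> R3 @ bar 0 tick 2 v(2, 3): C5 above A4
  -> R3 @ bar 0 tick 3 v(2, 3): C5 above A4
  -> R2 @ bar 1 tick 0 v(1, 2): F4/C5 P5 -> B3/B4 P8 similar
  -> R3 @ bar 1 tick 0 v(2, 3): B4 above G4
  -> R7 @ bar 1 tick 0 v(1,): F4->B3 leap 6st
  -> R3 @ bar 1 tick 1 v(2, 3): B4 above G4
  -> R3 @ bar 1 tick 2 v(2, 3): B4 above G4
  -> R3 @ bar 1 tick 3 v(2, 3): B4 above G4
  -> R3 @ bar 2 tick 0 v(2, 3): B4 above E4
  -> R4 @ bar 2 tick 0 v(0, 2): A3/B4 M2 untreated
  -> R3 @ bar 2 tick 1 v(2, 3): B4 above E4
  -> R3 @ bar 2 tick 2 v(2, 3): B4 above E4
  -> R3 @ bar 2 tick 3 v(2, 3): B4 above E4
  -> R1 @ bar 3 tick 0 v(2, 3): B4/E4 P5 -> C5/F4 P5 similar
  -> R2 @ bar 3 tick 0 v(0, 1): A3/C4 m3 -> B3/B4 P8 similar
  -> R3 @ bar 3 tick 0 v(2, 3): C5 above F4
  -> R4 @ bar 3 tick 0 v(0, 2): B3/C5 m2 untreated
  -> R4 @ bar 3 tick 0 v(0, 3): B3/F4 TT untreated
  -> R7 @ bar 3 tick 0 v(1,): C4->B4 leap 11st
  -> R3 @ bar 3 tick 1 v(2, 3): C5 above F4
  -> R3 @ bar 3 tick 2 v(2, 3): C5 above F4
  -> R3 @ bar 3 tick 3 v(2, 3): C5 above F4
  -> R2 @ bar 4 tick 0 v(0, 3): B3/F4 TT -> C4/C5 P8 similar
  -> R3 @ bar 4 tick 0 v(2, 3): E5 above C5
  -> R3 @ bar 4 tick 1 v(2, 3): E5 above C5
  -> R3 @ bar 4 tick 2 v(2, 3): E5 above C5
  -> R3 @ bar 4 tick 3 v(2, 3): E5 above C5
  -> R1 @ bar 5 tick 0 v(0, 3): C4/C5 P8 -> B3/B4 P8 similar
  -> R3 @ bar 5 tick 0 v(2, 3): F5 above B4
  -> R4 @ bar 5 tick 0 v(0, 2): B3/F5 TT untreated
  -> R3 @ bar 5 tick 1 v(2, 3): F5 above B4
  -> R3 @ bar 5 tick 2 v(2, 3): F5 above B4
  -> R3 @ bar 5 tick 3 v(2, 3): F5 above B4
  -> R2 @ bar 6 tick 0 v(2, 3): F5/B4 TT -> G4/G4 P1 similar
  -> R4 @ bar 6 tick 0 v(0, 2): A3/G4 m7 untreated
  -> R4 @ bar 6 tick 0 v(0, 3): A3/G4 m7 untreated
  -> R7 @ bar 6 tick 0 v(2,): F5->G4 leap 10st
  -> R3 @ bar 7 tick 0 v(2, 3): B4 above G4
  -> R8 @ bar 7 tick 0 v(0, 3): penult P8 not 3rd/6th
  -> R3 @ bar 7 tick 1 v(2, 3): B4 above G4
  -> R3 @ bar 7 tick 2 v(2, 3): B4 above G4
  -> R3 @ bar 7 tick 3 v(2, 3): B4 above G4
  -> R1 @ bar 8 tick 0 v(1, 2): E4/B4 P5 -> F4/C5 P5 similar
  -> R3 @ bar 8 tick 0 v(2, 3): C5 above A4
  -> R3 @ bar 8 tick 1 v(2, 3): C5 above A4
  -> R3 @ bar 8 tick 2 v(2, 3): C5 above A4
  -> R3 @ bar 8 tick 3 v(2, 3): C5 above A4
  -> R6 @ bar 8 tick 3 v(0, 3): closes on M3

(0, 0, R3, (2, 3))
(0, 0, R5, (0, 3))
(0, 1, R3, (2, 3))
(0, 2, R3, (2, 3))
(0, 3, R3, (2, 3))
(1, 0, R2, (1, 2))
(1, 0, R3, (2, 3))
(1, 0, R7, (1,))
(1, 1, R3, (2, 3))
(1, 2, R3, (2, 3))
(1, 3, R3, (2, 3))
(2, 0, R3, (2, 3))
(2, 0, R4, (0, 2))
(2, 1, R3, (2, 3))
(2, 2, R3, (2, 3))
(2, 3, R3, (2, 3))
(3, 0, R1, (2, 3))
(3, 0, R2, (0, 1))
(3, 0, R3, (2, 3))
(3, 0, R4, (0, 2))
(3, 0, R4, (0, 3))
(3, 0, R7, (1,))
(3, 1, R3, (2, 3))
(3, 2, R3, (2, 3))
(3, 3, R3, (2, 3))
(4, 0, R2, (0, 3))
(4, 0, R3, (2, 3))
(4, 1, R3, (2, 3))
(4, 2, R3, (2, 3))
(4, 3, R3, (2, 3))
(5, 0, R1, (0, 3))
(5, 0, R3, (2, 3))
(5, 0, R4, (0, 2))
(5, 1, R3, (2, 3))
(5, 2, R3, (2, 3))
(5, 3, R3, (2, 3))
(6, 0, R2, (2, 3))
(6, 0, R4, (0, 2))
(6, 0, R4, (0, 3))
(6, 0, R7, (2,))
(7, 0, R3, (2, 3))
(7, 0, R8, (0, 3))
(7, 1, R3, (2, 3))
(7, 2, R3, (2, 3))
(7, 3, R3, (2, 3))
(8, 0, R1, (1, 2))
(8, 0, R3, (2, 3))
(8, 1, R3, (2, 3))
(8, 2, R3, (2, 3))
(8, 3, R3, (2, 3))
(8, 3, R6, (0, 3))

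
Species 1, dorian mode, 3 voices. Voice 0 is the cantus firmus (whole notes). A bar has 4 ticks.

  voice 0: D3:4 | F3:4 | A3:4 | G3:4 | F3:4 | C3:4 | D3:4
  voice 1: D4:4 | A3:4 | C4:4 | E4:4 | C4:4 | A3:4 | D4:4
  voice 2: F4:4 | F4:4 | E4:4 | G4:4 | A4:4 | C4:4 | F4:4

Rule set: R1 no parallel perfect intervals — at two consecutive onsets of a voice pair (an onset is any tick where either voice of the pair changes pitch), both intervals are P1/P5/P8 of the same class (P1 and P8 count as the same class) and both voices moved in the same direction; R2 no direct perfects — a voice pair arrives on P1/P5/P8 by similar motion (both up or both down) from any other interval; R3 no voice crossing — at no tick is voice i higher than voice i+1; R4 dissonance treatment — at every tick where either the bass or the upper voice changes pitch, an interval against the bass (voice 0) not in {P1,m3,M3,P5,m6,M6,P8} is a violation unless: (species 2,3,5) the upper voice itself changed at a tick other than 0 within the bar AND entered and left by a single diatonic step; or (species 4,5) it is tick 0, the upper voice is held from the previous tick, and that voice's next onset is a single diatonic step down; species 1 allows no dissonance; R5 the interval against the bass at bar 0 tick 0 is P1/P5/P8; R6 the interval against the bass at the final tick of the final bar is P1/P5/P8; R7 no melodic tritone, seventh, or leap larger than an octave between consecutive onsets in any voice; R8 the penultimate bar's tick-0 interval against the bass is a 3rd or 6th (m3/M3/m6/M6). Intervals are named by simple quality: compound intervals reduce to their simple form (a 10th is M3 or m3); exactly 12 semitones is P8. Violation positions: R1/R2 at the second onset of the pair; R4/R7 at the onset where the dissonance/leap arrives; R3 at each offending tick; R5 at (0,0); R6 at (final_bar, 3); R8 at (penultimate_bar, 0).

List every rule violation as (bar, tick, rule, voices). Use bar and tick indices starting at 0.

bar 0: v0=D3 v1=D4 v2=F4 downbeat m3
bar 1: v0=F3 v1=A3 v2=F4 downbeat P8
bar 2: v0=A3 v1=C4 v2=E4 downbeat P5
bar 3: v0=G3 v1=E4 v2=G4 downbeat P8
bar 4: v0=F3 v1=C4 v2=A4 downbeat M3
bar 5: v0=C3 v1=A3 v2=C4 downbeat P8
bar 6: v0=D3 v1=D4 v2=F4 downbeat m3
  -> R5 @ bar 0 tick 0 v(0, 2): opens on m3
  -> R2 @ bar 4 tick 0 v(0, 1): G3/E4 M6 -> F3/C4 P5 similar
  -> R2 @ bar 5 tick 0 v(0, 2): F3/A4 M3 -> C3/C4 P8 similar
  -> R8 @ bar 5 tick 0 v(0, 2): penult P8 not 3rd/6th
  -> R2 @ bar 6 tick 0 v(0, 1): C3/A3 M6 -> D3/D4 P8 similar
  -> R6 @ bar 6 tick 3 v(0, 2): closes on m3

(0, 0, R5, (0, 2))
(4, 0, R2, (0, 1))
(5, 0, R2, (0, 2))
(5, 0, R8, (0, 2))
(6, 0, R2, (0, 1))
(6, 3, R6, (0, 2))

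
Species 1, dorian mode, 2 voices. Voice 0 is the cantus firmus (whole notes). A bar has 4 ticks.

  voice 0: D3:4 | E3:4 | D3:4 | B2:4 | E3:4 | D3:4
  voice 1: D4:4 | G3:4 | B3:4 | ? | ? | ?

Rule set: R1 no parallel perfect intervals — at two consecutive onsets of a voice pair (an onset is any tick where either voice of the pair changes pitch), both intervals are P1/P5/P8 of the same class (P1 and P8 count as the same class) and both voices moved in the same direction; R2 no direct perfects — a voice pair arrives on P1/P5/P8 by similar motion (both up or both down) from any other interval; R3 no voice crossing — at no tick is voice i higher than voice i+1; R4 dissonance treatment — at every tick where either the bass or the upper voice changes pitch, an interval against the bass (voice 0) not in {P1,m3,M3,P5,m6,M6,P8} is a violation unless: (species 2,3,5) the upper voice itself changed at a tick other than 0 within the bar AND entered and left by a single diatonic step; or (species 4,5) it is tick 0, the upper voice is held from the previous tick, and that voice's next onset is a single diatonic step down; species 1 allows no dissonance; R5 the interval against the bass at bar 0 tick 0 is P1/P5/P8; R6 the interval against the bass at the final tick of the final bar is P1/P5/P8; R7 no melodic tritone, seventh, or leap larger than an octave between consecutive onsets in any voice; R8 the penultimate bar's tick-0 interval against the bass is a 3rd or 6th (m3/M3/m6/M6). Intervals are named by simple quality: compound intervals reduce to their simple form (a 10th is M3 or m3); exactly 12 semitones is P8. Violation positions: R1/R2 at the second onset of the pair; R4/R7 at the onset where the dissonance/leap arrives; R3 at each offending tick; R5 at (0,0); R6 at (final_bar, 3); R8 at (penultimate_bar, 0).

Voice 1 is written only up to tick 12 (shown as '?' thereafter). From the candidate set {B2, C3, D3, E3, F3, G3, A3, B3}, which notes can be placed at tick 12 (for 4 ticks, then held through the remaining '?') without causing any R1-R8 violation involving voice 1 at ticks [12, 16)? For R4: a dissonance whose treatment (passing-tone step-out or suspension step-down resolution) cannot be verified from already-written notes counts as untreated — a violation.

{B3, D3, G3}

B2: violates R2
C3: violates R4,R7
D3: legal
E3: violates R4
F3: violates R4,R7
G3: legal
A3: violates R4
B3: legal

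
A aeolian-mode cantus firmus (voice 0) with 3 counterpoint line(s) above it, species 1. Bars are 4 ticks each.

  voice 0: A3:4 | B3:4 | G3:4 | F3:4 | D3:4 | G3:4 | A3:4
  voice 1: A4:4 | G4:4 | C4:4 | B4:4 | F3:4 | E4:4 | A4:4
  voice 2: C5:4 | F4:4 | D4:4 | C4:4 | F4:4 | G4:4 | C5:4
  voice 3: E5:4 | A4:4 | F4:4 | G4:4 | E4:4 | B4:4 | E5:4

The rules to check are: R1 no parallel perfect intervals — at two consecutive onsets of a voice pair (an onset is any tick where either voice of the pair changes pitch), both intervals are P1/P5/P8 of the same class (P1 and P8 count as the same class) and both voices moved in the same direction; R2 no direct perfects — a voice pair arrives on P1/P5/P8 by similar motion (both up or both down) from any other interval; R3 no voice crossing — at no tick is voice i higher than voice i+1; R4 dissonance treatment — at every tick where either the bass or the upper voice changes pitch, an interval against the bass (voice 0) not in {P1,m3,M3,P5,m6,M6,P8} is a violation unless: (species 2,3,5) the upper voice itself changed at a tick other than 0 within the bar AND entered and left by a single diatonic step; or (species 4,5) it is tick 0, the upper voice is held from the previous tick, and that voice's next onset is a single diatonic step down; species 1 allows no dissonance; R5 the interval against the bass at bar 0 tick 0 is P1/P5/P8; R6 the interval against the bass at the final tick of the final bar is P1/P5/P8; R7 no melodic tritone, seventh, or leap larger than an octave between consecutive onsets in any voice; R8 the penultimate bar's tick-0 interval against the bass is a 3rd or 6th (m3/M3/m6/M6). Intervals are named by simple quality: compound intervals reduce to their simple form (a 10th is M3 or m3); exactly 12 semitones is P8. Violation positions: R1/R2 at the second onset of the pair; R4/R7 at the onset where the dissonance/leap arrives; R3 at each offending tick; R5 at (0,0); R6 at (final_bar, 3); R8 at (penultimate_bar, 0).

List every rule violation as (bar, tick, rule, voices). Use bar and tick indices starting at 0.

bar 0: v0=A3 v1=A4 v2=C5 v3=E5 downbeat P5
bar 1: v0=B3 v1=G4 v2=F4 v3=A4 downbeat m7
bar 2: v0=G3 v1=C4 v2=D4 v3=F4 downbeat m7
bar 3: v0=F3 v1=B4 v2=C4 v3=G4 downbeat M2
bar 4: v0=D3 v1=F3 v2=F4 v3=E4 downbeat M2
bar 5: v0=G3 v1=E4 v2=G4 v3=B4 downbeat M3
bar 6: v0=A3 v1=A4 v2=C5 v3=E5 downbeat P5
  -> R5 @ bar 0 tick 0 v(0, 2): opens on m3
  -> R3 @ bar 1 tick 0 v(1, 2): G4 above F4
  -> R4 @ bar 1 tick 0 v(0, 2): B3/F4 TT untreated
  -> R4 @ bar 1 tick 0 v(0, 3): B3/A4 m7 untreated
  -> R3 @ bar 1 tick 1 v(1, 2): G4 above F4
  -> R3 @ bar 1 tick 2 v(1, 2): G4 above F4
  -> R3 @ bar 1 tick 3 v(1, 2): G4 above F4
  -> R2 @ bar 2 tick 0 v(0, 2): B3/F4 TT -> G3/D4 P5 similar
  -> R4 @ bar 2 tick 0 v(0, 1): G3/C4 P4 untreated
  -> R4 @ bar 2 tick 0 v(0, 3): G3/F4 m7 untreated
  -> R1 @ bar 3 tick 0 v(0, 2): G3/D4 P5 -> F3/C4 P5 similar
  -> R3 @ bar 3 tick 0 v(1, 2): B4 above C4
  -> R4 @ bar 3 tick 0 v(0, 1): F3/B4 TT untreated
  -> R4 @ bar 3 tick 0 v(0, 3): F3/G4 M2 untreated
  -> R7 @ bar 3 tick 0 v(1,): C4->B4 leap 11st
  -> R3 @ bar 3 tick 1 v(1, 2): B4 above C4
  -> R3 @ bar 3 tick 2 v(1, 2): B4 above C4
  -> R3 @ bar 3 tick 3 v(1, 2): B4 above C4
  -> R3 @ bar 4 tick 0 v(2, 3): F4 above E4
  -> R4 @ bar 4 tick 0 v(0, 3): D3/E4 M2 untreated
  -> R7 @ bar 4 tick 0 v(1,): B4->F3 leap 18st
  -> R3 @ bar 4 tick 1 v(2, 3): F4 above E4
  -> R3 @ bar 4 tick 2 v(2, 3): F4 above E4
  -> R3 @ bar 4 tick 3 v(2, 3): F4 above E4
  -> R2 @ bar 5 tick 0 v(0, 2): D3/F4 m3 -> G3/G4 P8 similar
  -> R2 @ bar 5 tick 0 v(1, 3): F3/E4 M7 -> E4/B4 P5 similar
  -> R7 @ bar 5 tick 0 v(1,): F3->E4 leap 11st
  -> R8 @ bar 5 tick 0 v(0, 2): penult P8 not 3rd/6th
  -> R1 @ bar 6 tick 0 v(1, 3): E4/B4 P5 -> A4/E5 P5 similar
  -> R2 @ bar 6 tick 0 v(0, 1): G3/E4 M6 -> A3/A4 P8 similar
  -> R2 @ bar 6 tick 0 v(0, 3): G3/B4 M3 -> A3/E5 P5 similar
  -> R6 @ bar 6 tick 3 v(0, 2): closes on m3

(0, 0, R5, (0, 2))
(1, 0, R3, (1, 2))
(1, 0, R4, (0, 2))
(1, 0, R4, (0, 3))
(1, 1, R3, (1, 2))
(1, 2, R3, (1, 2))
(1, 3, R3, (1, 2))
(2, 0, R2, (0, 2))
(2, 0, R4, (0, 1))
(2, 0, R4, (0, 3))
(3, 0, R1, (0, 2))
(3, 0, R3, (1, 2))
(3, 0, R4, (0, 1))
(3, 0, R4, (0, 3))
(3, 0, R7, (1,))
(3, 1, R3, (1, 2))
(3, 2, R3, (1, 2))
(3, 3, R3, (1, 2))
(4, 0, R3, (2, 3))
(4, 0, R4, (0, 3))
(4, 0, R7, (1,))
(4, 1, R3, (2, 3))
(4, 2, R3, (2, 3))
(4, 3, R3, (2, 3))
(5, 0, R2, (0, 2))
(5, 0, R2, (1, 3))
(5, 0, R7, (1,))
(5, 0, R8, (0, 2))
(6, 0, R1, (1, 3))
(6, 0, R2, (0, 1))
(6, 0, R2, (0, 3))
(6, 3, R6, (0, 2))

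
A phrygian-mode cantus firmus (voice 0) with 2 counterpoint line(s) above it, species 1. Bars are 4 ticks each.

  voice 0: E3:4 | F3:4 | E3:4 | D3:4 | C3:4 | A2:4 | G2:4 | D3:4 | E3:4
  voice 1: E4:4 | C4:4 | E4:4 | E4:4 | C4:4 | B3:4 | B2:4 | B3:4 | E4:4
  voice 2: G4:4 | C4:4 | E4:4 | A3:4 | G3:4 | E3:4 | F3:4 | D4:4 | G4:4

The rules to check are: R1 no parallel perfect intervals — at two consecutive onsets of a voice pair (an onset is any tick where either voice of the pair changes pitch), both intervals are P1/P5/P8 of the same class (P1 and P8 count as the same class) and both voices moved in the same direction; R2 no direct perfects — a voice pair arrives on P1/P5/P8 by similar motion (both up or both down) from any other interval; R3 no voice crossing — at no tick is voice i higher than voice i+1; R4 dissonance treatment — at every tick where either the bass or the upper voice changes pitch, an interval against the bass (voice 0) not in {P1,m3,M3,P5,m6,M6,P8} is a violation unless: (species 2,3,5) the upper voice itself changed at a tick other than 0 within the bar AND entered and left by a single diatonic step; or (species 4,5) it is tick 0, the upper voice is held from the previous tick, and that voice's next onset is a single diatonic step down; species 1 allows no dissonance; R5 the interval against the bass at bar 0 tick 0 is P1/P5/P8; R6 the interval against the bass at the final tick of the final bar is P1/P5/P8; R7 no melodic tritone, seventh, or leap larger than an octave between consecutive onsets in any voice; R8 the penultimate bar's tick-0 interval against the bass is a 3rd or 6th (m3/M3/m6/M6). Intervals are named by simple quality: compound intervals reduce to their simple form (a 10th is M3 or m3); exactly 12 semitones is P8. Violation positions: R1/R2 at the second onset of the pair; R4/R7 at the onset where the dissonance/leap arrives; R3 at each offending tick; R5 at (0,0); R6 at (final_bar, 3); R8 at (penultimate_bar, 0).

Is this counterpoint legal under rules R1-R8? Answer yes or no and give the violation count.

No (27 violations)

bar 0: v0=E3 v1=E4 v2=G4 (m3)
bar 1: v0=F3 v1=C4 v2=C4 (P5)
bar 2: v0=E3 v1=E4 v2=E4 (P8)
bar 3: v0=D3 v1=E4 v2=A3 (P5)
bar 4: v0=C3 v1=C4 v2=G3 (P5)
bar 5: v0=A2 v1=B3 v2=E3 (P5)
bar 6: v0=G2 v1=B2 v2=F3 (m7)
bar 7: v0=D3 v1=B3 v2=D4 (P8)
bar 8: v0=E3 v1=E4 v2=G4 (m3)
  R5 @ bar0.0: opens on m3
  R2 @ bar1.0: E4/G4 m3 -> C4/C4 P1 similar
  R1 @ bar2.0: C4/C4 P1 -> E4/E4 P1 similar
  R2 @ bar3.0: E3/E4 P8 -> D3/A3 P5 similar
  R3 @ bar3.0: E4 above A3
  R4 @ bar3.0: D3/E4 M2 untreated
  R3 @ bar3.1: E4 above A3
  R3 @ bar3.2: E4 above A3
  R3 @ bar3.3: E4 above A3
  R1 @ bar4.0: D3/A3 P5 -> C3/G3 P5 similar
  R2 @ bar4.0: D3/E4 M2 -> C3/C4 P8 similar
  R3 @ bar4.0: C4 above G3
  R3 @ bar4.1: C4 above G3
  R3 @ bar4.2: C4 above G3
  R3 @ bar4.3: C4 above G3
  R1 @ bar5.0: C3/G3 P5 -> A2/E3 P5 similar
  R2 @ bar5.0: C4/G3 P4 -> B3/E3 P5 similar
  R3 @ bar5.0: B3 above E3
  R4 @ bar5.0: A2/B3 M2 untreated
  R3 @ bar5.1: B3 above E3
  R3 @ bar5.2: B3 above E3
  R3 @ bar5.3: B3 above E3
  R4 @ bar6.0: G2/F3 m7 untreated
  R2 @ bar7.0: G2/F3 m7 -> D3/D4 P8 similar
  R8 @ bar7.0: penult P8 not 3rd/6th
  R2 @ bar8.0: D3/B3 M6 -> E3/E4 P8 similar
  R6 @ bar8.3: closes on m3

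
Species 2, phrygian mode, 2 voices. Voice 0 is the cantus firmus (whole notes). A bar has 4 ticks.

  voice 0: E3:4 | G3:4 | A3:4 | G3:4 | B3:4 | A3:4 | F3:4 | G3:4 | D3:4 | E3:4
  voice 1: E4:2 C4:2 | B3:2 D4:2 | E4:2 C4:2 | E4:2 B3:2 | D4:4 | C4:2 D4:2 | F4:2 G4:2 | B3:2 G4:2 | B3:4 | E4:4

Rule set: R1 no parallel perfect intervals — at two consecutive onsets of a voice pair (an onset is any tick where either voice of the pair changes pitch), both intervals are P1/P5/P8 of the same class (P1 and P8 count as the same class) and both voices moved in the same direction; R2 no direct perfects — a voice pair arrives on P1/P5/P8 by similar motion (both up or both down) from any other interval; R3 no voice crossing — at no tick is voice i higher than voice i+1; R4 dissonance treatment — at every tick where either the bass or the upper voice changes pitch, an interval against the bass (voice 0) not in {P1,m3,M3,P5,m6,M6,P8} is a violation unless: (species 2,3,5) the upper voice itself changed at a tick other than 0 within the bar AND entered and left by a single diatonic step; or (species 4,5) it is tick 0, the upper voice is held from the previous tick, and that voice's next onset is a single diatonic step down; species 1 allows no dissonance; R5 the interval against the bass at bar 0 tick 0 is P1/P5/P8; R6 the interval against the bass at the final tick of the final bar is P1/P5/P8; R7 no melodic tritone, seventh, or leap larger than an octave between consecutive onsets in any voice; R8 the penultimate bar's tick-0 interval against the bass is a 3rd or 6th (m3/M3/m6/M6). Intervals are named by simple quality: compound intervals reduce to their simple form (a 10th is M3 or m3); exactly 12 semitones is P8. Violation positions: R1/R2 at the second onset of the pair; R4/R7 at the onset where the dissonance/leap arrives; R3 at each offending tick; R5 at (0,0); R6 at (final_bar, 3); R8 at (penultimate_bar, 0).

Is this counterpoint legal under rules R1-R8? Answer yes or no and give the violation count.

bar 0: v0=E3 v1=E4 (P8)
bar 1: v0=G3 v1=B3 (M3)
bar 2: v0=A3 v1=E4 (P5)
bar 3: v0=G3 v1=E4 (M6)
bar 4: v0=B3 v1=D4 (m3)
bar 5: v0=A3 v1=C4 (m3)
bar 6: v0=F3 v1=F4 (P8)
bar 7: v0=G3 v1=B3 (M3)
bar 8: v0=D3 v1=B3 (M6)
bar 9: v0=E3 v1=E4 (P8)
  R1 @ bar2.0: G3/D4 P5 -> A3/E4 P5 similar
  R4 @ bar5.2: A3/D4 P4 untreated
  R4 @ bar6.2: F3/G4 M2 untreated
  R2 @ bar9.0: D3/B3 M6 -> E3/E4 P8 similar

No (4 violations)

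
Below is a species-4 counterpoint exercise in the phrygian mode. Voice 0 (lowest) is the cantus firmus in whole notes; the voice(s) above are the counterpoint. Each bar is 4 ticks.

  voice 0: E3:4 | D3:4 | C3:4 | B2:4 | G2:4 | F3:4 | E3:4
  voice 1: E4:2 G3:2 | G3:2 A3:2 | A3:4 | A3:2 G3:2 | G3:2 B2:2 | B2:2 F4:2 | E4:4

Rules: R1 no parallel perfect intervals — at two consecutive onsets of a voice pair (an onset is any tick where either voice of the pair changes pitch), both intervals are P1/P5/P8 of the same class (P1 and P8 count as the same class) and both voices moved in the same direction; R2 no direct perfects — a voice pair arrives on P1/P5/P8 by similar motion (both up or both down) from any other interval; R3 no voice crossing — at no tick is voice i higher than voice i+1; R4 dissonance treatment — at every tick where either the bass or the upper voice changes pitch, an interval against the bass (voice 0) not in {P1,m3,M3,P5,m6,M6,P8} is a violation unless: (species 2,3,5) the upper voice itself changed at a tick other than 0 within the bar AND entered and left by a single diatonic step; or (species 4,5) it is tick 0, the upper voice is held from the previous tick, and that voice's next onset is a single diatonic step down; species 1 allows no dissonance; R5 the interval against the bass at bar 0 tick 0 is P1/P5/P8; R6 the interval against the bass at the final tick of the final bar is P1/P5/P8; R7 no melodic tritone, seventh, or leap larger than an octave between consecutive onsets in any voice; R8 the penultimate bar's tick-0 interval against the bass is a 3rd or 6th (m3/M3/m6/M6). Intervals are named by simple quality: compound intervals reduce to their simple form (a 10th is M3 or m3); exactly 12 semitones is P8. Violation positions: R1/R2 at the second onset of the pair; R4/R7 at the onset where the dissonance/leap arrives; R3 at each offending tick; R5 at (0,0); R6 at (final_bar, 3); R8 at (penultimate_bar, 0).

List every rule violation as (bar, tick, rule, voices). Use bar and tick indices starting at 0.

(1, 0, R4, (0, 1))
(5, 0, R3, (0, 1))
(5, 0, R4, (0, 1))
(5, 0, R7, (0,))
(5, 0, R8, (0, 1))
(5, 1, R3, (0, 1))
(5, 2, R7, (1,))
(6, 0, R1, (0, 1))

bar 0: v0=E3 v1=E4 downbeat P8
bar 1: v0=D3 v1=G3 downbeat P4
bar 2: v0=C3 v1=A3 downbeat M6
bar 3: v0=B2 v1=A3 downbeat m7
bar 4: v0=G2 v1=G3 downbeat P8
bar 5: v0=F3 v1=B2 downbeat TT
bar 6: v0=E3 v1=E4 downbeat P8
  -> R4 @ bar 1 tick 0 v(0, 1): D3/G3 P4 untreated
  -> R3 @ bar 5 tick 0 v(0, 1): F3 above B2
  -> R4 @ bar 5 tick 0 v(0, 1): F3/B2 TT untreated
  -> R7 @ bar 5 tick 0 v(0,): G2->F3 leap 10st
  -> R8 @ bar 5 tick 0 v(0, 1): penult TT not 3rd/6th
  -> R3 @ bar 5 tick 1 v(0, 1): F3 above B2
  -> R7 @ bar 5 tick 2 v(1,): B2->F4 leap 18st
  -> R1 @ bar 6 tick 0 v(0, 1): F3/F4 P8 -> E3/E4 P8 similar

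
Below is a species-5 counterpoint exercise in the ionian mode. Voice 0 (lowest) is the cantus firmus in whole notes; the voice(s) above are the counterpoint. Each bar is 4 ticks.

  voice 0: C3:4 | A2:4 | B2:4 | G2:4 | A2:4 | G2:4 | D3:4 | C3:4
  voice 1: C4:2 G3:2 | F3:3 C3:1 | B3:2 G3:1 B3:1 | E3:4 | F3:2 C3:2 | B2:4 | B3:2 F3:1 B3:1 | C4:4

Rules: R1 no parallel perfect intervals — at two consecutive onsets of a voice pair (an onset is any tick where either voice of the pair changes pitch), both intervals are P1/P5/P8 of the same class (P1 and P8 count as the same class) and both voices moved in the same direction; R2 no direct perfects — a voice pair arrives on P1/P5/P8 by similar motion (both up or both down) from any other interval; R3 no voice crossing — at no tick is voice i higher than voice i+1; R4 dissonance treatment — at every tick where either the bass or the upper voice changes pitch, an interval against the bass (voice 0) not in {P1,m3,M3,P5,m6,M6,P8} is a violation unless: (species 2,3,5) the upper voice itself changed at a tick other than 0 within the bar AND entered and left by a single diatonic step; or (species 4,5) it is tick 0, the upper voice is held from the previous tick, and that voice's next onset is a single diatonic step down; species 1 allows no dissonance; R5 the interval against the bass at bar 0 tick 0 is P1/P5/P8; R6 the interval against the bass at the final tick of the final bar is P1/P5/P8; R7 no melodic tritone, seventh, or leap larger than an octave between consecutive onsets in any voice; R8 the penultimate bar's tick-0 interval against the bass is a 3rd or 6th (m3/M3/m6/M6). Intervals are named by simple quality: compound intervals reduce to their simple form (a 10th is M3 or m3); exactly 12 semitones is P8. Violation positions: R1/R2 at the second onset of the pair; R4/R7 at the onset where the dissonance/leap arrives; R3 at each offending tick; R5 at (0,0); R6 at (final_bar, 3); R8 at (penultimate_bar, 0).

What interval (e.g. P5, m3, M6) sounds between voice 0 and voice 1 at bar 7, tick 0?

voice 0=C3 voice 1=C4 -> P8

P8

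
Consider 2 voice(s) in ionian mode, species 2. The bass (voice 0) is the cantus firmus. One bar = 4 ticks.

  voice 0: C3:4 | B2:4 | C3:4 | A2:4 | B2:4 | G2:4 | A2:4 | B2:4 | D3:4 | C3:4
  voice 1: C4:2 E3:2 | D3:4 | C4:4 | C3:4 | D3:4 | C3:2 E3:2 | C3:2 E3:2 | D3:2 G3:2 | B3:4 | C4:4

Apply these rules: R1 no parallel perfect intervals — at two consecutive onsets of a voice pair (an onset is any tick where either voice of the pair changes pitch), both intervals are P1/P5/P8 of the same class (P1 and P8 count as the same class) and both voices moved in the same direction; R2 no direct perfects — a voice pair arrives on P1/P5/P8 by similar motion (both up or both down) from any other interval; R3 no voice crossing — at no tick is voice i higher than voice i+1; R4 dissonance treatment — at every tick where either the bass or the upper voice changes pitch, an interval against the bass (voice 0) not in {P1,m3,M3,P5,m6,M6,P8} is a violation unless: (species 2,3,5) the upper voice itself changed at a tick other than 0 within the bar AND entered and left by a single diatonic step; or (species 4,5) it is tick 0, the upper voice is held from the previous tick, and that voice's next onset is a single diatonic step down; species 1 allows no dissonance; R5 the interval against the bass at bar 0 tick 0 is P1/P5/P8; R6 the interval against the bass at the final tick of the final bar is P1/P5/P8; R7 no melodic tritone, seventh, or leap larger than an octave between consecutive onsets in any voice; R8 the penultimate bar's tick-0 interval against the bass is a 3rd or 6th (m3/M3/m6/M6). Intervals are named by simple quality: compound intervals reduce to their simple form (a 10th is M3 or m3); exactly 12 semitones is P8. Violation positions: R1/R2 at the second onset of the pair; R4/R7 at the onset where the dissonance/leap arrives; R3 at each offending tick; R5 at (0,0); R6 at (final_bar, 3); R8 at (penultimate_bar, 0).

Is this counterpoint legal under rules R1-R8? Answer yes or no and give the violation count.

No (3 violations)

bar 0: v0=C3 v1=C4 (P8)
bar 1: v0=B2 v1=D3 (m3)
bar 2: v0=C3 v1=C4 (P8)
bar 3: v0=A2 v1=C3 (m3)
bar 4: v0=B2 v1=D3 (m3)
bar 5: v0=G2 v1=C3 (P4)
bar 6: v0=A2 v1=C3 (m3)
bar 7: v0=B2 v1=D3 (m3)
bar 8: v0=D3 v1=B3 (M6)
bar 9: v0=C3 v1=C4 (P8)
  R2 @ bar2.0: B2/D3 m3 -> C3/C4 P8 similar
  R7 @ bar2.0: D3->C4 leap 10st
  R4 @ bar5.0: G2/C3 P4 untreated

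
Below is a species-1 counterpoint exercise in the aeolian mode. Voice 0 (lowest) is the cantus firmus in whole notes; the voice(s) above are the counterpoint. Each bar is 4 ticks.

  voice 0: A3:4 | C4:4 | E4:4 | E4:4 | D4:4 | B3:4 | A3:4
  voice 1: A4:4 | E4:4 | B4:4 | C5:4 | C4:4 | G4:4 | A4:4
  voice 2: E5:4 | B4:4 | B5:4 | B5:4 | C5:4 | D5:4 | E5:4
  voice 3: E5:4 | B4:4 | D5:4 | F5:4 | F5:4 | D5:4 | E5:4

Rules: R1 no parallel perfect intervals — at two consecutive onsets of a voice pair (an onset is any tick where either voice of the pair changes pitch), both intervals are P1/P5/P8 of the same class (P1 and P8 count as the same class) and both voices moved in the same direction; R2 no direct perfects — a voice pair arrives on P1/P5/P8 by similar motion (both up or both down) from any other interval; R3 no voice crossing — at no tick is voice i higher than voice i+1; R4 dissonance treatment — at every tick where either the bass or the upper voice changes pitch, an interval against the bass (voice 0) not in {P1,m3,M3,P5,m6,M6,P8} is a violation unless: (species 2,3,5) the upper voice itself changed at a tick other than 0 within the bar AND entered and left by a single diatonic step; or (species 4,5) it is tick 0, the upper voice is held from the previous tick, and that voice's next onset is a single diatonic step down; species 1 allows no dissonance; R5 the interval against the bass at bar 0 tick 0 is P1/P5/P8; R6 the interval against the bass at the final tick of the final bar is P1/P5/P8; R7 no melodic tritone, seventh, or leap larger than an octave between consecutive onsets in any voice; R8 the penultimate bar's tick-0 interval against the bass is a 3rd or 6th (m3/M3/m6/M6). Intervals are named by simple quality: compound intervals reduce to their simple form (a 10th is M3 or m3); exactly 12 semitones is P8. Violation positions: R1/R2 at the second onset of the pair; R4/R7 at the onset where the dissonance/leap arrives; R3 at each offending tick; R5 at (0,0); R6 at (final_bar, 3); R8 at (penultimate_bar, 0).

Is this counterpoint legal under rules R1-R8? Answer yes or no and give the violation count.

No (30 violations)

bar 0: v0=A3 v1=A4 v2=E5 v3=E5 (P5)
bar 1: v0=C4 v1=E4 v2=B4 v3=B4 (M7)
bar 2: v0=E4 v1=B4 v2=B5 v3=D5 (m7)
bar 3: v0=E4 v1=C5 v2=B5 v3=F5 (m2)
bar 4: v0=D4 v1=C4 v2=C5 v3=F5 (m3)
bar 5: v0=B3 v1=G4 v2=D5 v3=D5 (m3)
bar 6: v0=A3 v1=A4 v2=E5 v3=E5 (P5)
  R1 @ bar1.0: A4/E5 P5 -> E4/B4 P5 similar
  R1 @ bar1.0: A4/E5 P5 -> E4/B4 P5 similar
  R1 @ bar1.0: E5/E5 P1 -> B4/B4 P1 similar
  R4 @ bar1.0: C4/B4 M7 untreated
  R4 @ bar1.0: C4/B4 M7 untreated
  R2 @ bar2.0: C4/E4 M3 -> E4/B4 P5 similar
  R2 @ bar2.0: C4/B4 M7 -> E4/B5 P5 similar
  R2 @ bar2.0: E4/B4 P5 -> B4/B5 P8 similar
  R3 @ bar2.0: B5 above D5
  R4 @ bar2.0: E4/D5 m7 untreated
  R3 @ bar2.1: B5 above D5
  R3 @ bar2.2: B5 above D5
  R3 @ bar2.3: B5 above D5
  R3 @ bar3.0: B5 above F5
  R4 @ bar3.0: E4/F5 m2 untreated
  R3 @ bar3.1: B5 above F5
  R3 @ bar3.2: B5 above F5
  R3 @ bar3.3: B5 above F5
  R2 @ bar4.0: C5/B5 M7 -> C4/C5 P8 similar
  R3 @ bar4.0: D4 above C4
  R4 @ bar4.0: D4/C4 M2 untreated
  R4 @ bar4.0: D4/C5 m7 untreated
  R7 @ bar4.0: B5->C5 leap 11st
  R3 @ bar4.1: D4 above C4
  R3 @ bar4.2: D4 above C4
  R3 @ bar4.3: D4 above C4
  R2 @ bar5.0: C4/C5 P8 -> G4/D5 P5 similar
  R1 @ bar6.0: G4/D5 P5 -> A4/E5 P5 similar
  R1 @ bar6.0: G4/D5 P5 -> A4/E5 P5 similar
  R1 @ bar6.0: D5/D5 P1 -> E5/E5 P1 similar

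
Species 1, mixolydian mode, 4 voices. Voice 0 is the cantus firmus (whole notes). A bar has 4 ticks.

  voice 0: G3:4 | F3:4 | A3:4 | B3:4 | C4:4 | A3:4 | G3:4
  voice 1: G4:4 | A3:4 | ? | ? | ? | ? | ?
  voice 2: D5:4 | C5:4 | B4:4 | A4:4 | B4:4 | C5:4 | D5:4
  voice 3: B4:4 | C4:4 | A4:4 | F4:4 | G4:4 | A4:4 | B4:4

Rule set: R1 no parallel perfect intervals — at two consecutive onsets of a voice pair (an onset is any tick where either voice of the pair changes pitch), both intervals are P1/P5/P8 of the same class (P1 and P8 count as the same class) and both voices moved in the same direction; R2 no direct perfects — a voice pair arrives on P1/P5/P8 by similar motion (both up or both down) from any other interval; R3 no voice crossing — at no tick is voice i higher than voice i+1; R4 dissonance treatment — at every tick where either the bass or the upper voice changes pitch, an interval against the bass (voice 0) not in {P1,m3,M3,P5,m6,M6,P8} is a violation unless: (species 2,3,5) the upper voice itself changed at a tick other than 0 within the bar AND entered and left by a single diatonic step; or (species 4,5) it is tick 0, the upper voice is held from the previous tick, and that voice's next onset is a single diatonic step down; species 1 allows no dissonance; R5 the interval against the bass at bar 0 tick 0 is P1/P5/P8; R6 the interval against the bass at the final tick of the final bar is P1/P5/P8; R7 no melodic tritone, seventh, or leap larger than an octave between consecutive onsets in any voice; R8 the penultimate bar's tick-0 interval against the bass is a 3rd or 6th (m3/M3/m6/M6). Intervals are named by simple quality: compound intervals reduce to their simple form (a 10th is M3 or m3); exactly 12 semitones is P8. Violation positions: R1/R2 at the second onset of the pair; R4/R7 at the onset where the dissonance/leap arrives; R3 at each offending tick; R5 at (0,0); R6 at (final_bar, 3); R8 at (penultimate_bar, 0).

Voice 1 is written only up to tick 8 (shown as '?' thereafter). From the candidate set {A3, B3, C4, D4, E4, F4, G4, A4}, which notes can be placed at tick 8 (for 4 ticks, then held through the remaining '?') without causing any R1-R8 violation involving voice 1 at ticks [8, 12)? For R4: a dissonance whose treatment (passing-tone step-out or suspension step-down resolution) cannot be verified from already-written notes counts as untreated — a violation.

{A3, C4, F4}

A3: legal
B3: violates R4
C4: legal
D4: violates R2,R4
E4: violates R2
F4: legal
G4: violates R4,R7
A4: violates R2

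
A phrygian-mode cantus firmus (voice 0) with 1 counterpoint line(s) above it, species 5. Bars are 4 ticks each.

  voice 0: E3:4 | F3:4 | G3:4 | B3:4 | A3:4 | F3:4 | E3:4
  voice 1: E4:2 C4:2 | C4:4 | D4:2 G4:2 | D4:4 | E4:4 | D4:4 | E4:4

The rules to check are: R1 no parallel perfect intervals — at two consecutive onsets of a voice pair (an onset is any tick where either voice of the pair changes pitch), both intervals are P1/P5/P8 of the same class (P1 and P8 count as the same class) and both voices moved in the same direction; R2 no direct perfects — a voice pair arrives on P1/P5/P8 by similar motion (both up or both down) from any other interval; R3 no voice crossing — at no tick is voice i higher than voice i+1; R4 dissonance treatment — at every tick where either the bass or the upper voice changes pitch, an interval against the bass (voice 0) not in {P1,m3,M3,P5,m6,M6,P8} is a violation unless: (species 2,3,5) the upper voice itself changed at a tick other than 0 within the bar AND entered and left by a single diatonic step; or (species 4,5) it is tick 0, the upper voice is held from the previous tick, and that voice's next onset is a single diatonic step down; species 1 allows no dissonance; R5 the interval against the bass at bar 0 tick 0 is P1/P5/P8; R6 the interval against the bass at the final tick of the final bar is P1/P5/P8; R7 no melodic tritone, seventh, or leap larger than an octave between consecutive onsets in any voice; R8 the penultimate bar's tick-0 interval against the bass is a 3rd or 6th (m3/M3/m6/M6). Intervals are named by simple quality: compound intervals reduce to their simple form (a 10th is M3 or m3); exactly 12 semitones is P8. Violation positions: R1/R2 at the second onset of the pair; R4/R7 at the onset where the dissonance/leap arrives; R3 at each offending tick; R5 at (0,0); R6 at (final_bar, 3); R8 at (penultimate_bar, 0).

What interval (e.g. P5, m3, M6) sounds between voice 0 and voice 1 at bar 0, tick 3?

voice 0=E3 voice 1=C4 -> m6

m6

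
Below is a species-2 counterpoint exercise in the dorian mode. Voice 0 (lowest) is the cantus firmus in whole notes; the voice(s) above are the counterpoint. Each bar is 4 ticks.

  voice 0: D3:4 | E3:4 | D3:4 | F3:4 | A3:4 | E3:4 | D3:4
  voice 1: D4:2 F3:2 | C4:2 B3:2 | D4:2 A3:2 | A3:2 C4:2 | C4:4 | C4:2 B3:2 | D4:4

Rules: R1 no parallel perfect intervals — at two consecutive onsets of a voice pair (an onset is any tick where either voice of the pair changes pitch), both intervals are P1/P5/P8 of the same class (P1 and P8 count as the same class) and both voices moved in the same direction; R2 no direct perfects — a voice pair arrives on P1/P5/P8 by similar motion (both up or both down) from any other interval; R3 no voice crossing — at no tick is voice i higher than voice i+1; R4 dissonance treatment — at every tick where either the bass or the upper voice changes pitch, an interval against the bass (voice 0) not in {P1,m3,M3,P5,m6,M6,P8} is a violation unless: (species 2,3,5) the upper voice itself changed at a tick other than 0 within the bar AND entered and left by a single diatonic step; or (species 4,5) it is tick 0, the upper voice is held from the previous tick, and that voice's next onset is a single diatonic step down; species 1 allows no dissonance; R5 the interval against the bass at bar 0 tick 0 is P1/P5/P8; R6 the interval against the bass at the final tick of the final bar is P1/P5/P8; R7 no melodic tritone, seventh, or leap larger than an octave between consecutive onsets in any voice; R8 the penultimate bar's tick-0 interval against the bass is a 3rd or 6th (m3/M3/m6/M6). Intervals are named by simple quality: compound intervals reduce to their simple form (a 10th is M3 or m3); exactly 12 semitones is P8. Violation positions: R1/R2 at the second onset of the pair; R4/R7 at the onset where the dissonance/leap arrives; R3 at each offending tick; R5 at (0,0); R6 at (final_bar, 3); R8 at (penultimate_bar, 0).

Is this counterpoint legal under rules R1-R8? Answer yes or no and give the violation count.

bar 0: v0=D3 v1=D4 (P8)
bar 1: v0=E3 v1=C4 (m6)
bar 2: v0=D3 v1=D4 (P8)
bar 3: v0=F3 v1=A3 (M3)
bar 4: v0=A3 v1=C4 (m3)
bar 5: v0=E3 v1=C4 (m6)
bar 6: v0=D3 v1=D4 (P8)

Yes (0 violations)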